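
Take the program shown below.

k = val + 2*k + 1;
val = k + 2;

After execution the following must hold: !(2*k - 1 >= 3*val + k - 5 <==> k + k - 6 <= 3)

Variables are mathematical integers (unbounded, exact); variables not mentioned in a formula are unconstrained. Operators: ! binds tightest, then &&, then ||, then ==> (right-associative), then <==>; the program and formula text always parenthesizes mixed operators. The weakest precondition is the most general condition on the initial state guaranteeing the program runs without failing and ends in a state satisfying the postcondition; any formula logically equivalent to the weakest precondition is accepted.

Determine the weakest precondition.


Working backward. After the program, the postcondition !(2*k - 1 >= 3*val + k - 5 <==> k + k - 6 <= 3) must hold; in canonical form it is !(k >= 3*val - 4 <==> 2*k <= 9).
Before val := k + 2: !(2*k <= -2 <==> 2*k <= 9)
Before k := val + 2*k + 1: !(4*k + 2*val <= -4 <==> 4*k + 2*val <= 7)
Answer: WP = !(4*k + 2*val <= -4 <==> 4*k + 2*val <= 7)


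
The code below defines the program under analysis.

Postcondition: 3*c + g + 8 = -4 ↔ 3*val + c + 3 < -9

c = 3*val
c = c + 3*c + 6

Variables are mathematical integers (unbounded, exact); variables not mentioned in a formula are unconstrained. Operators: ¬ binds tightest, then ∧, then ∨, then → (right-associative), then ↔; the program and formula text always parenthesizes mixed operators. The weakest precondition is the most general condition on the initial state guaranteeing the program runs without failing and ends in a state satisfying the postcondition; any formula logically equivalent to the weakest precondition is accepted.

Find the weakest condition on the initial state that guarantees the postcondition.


Working backward. After the program, the postcondition 3*c + g + 8 = -4 ↔ 3*val + c + 3 < -9 must hold; in canonical form it is 3*c + g = -12 ↔ c + 3*val < -12.
Before c := c + 3*c + 6: 12*c + g = -30 ↔ 4*c + 3*val < -18
Before c := 3*val: g + 36*val = -30 ↔ 15*val < -18
Answer: WP = g + 36*val = -30 ↔ 15*val < -18


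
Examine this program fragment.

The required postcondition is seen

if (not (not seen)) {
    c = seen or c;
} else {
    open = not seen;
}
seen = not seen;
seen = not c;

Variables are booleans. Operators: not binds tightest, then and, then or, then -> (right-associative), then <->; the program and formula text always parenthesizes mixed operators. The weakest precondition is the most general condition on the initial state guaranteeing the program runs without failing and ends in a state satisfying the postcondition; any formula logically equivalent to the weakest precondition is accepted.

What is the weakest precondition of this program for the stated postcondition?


Working backward. After the program, seen must hold.
Before seen := not c: not c
Before seen := not seen: not c
Then branch requires not (seen or c); else branch requires not c.
Before the if: (seen -> (not (seen or c))) and ((not seen) -> (not c))
Answer: WP = (seen -> (not (seen or c))) and ((not seen) -> (not c))


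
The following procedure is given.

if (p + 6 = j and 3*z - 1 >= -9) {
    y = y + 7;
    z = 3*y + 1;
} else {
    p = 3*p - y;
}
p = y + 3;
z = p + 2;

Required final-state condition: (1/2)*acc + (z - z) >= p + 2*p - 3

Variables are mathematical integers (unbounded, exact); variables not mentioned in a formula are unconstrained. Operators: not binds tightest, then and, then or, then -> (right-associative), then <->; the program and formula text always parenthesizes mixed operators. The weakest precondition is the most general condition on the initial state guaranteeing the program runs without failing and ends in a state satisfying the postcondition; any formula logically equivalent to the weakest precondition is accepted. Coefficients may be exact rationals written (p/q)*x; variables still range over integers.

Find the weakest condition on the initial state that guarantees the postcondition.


Working backward. After the program, the postcondition (1/2)*acc + (z - z) >= p + 2*p - 3 must hold; in canonical form it is (1/2)*acc >= 3*p - 3.
Before z := p + 2: (1/2)*acc >= 3*p - 3
Before p := y + 3: (1/2)*acc >= 3*y + 6
Then branch requires (1/2)*acc >= 3*y + 27; else branch requires (1/2)*acc >= 3*y + 6.
Before the if: ((p = j - 6 and 3*z >= -8) -> (1/2)*acc >= 3*y + 27) and ((not (p = j - 6 and 3*z >= -8)) -> (1/2)*acc >= 3*y + 6)
Answer: WP = ((p = j - 6 and 3*z >= -8) -> (1/2)*acc >= 3*y + 27) and ((not (p = j - 6 and 3*z >= -8)) -> (1/2)*acc >= 3*y + 6)


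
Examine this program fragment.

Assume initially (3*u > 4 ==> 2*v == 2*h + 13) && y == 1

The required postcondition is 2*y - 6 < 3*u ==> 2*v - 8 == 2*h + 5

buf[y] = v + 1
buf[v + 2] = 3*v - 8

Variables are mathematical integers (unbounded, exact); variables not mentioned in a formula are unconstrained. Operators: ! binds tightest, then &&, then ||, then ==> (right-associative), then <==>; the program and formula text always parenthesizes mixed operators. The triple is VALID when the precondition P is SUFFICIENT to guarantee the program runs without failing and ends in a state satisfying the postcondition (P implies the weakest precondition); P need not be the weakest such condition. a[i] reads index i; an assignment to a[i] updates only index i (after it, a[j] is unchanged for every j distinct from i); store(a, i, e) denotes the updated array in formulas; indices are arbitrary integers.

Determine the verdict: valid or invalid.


Working backward. After the program, the postcondition 2*y - 6 < 3*u ==> 2*v - 8 == 2*h + 5 must hold; in canonical form it is 2*y < 3*u + 6 ==> 2*v == 2*h + 13.
Before buf[v + 2] := 3*v - 8: 2*y < 3*u + 6 ==> 2*v == 2*h + 13
Before buf[y] := v + 1: 2*y < 3*u + 6 ==> 2*v == 2*h + 13
The weakest precondition is 2*y < 3*u + 6 ==> 2*v == 2*h + 13.
Check whether (3*u > 4 ==> 2*v == 2*h + 13) && y == 1 implies it.
Countermodel: at the initial state h = 0, u = 0, v = 0, y = 1, the precondition holds but the weakest precondition fails.
Answer: invalid


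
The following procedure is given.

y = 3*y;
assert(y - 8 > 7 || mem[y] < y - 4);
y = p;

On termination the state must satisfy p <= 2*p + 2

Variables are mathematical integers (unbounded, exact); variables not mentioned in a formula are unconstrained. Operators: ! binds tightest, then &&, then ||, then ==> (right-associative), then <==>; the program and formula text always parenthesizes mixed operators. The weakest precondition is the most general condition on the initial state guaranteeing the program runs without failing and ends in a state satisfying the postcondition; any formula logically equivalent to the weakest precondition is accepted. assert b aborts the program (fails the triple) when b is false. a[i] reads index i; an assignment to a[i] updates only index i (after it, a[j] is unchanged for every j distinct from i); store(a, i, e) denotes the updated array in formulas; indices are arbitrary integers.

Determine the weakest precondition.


Working backward. After the program, the postcondition p <= 2*p + 2 must hold; in canonical form it is p >= -2.
Before y := p: p >= -2
Before assert y - 8 > 7 || mem[y] < y - 4: (y > 15 || mem[y] < y - 4) && p >= -2
Before y := 3*y: (3*y > 15 || mem[3*y] < 3*y - 4) && p >= -2
Answer: WP = (3*y > 15 || mem[3*y] < 3*y - 4) && p >= -2


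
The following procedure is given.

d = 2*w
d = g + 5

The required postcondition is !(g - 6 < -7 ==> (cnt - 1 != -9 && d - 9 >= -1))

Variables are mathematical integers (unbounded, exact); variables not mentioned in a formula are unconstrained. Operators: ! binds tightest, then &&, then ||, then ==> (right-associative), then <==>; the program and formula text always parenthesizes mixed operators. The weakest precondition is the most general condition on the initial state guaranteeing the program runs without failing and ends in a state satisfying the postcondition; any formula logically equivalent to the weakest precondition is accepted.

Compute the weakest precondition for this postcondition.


Working backward. After the program, the postcondition !(g - 6 < -7 ==> (cnt - 1 != -9 && d - 9 >= -1)) must hold; in canonical form it is !(g < -1 ==> (cnt != -8 && d >= 8)).
Before d := g + 5: !(g < -1 ==> (cnt != -8 && g >= 3))
Before d := 2*w: !(g < -1 ==> (cnt != -8 && g >= 3))
Answer: WP = !(g < -1 ==> (cnt != -8 && g >= 3))


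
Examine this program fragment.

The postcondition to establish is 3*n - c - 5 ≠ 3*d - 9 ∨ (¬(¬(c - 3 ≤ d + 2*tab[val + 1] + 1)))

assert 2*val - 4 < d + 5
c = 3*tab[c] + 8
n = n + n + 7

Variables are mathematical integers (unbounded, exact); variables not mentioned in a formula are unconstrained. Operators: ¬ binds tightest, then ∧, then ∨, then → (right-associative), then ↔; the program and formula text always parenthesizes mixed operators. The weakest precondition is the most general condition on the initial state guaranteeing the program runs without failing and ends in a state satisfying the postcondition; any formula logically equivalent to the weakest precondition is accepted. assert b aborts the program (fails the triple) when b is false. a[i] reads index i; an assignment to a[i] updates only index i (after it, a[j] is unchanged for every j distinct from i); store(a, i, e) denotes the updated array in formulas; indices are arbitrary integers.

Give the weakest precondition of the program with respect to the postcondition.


Working backward. After the program, the postcondition 3*n - c - 5 ≠ 3*d - 9 ∨ (¬(¬(c - 3 ≤ d + 2*tab[val + 1] + 1))) must hold; in canonical form it is 3*n ≠ c + 3*d - 4 ∨ c ≤ 2*tab[val + 1] + d + 4.
Before n := n + n + 7: 6*n ≠ c + 3*d - 25 ∨ c ≤ 2*tab[val + 1] + d + 4
Before c := 3*tab[c] + 8: 6*n ≠ 3*tab[c] + 3*d - 17 ∨ 3*tab[c] ≤ 2*tab[val + 1] + d - 4
Before assert 2*val - 4 < d + 5: 2*val < d + 9 ∧ (6*n ≠ 3*tab[c] + 3*d - 17 ∨ 3*tab[c] ≤ 2*tab[val + 1] + d - 4)
Answer: WP = 2*val < d + 9 ∧ (6*n ≠ 3*tab[c] + 3*d - 17 ∨ 3*tab[c] ≤ 2*tab[val + 1] + d - 4)


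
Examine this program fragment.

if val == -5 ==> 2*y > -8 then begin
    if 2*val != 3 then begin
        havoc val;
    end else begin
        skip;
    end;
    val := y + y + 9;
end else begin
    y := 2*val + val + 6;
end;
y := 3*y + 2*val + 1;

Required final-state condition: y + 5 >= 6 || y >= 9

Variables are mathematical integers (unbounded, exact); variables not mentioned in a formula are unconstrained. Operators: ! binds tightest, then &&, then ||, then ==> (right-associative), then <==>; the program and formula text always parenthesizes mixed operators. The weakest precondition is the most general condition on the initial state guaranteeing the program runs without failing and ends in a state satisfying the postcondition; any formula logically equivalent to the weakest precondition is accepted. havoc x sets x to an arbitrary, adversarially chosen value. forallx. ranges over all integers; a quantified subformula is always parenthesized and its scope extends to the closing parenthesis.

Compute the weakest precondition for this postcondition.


Working backward. After the program, the postcondition y + 5 >= 6 || y >= 9 must hold; in canonical form it is y >= 1 || y >= 9.
Before y := 3*y + 2*val + 1: 2*val + 3*y >= 0 || 2*val + 3*y >= 8
Then branch requires (2*val != 3 ==> (7*y >= -18 || 7*y >= -10)) && ((!(2*val != 3)) ==> (7*y >= -18 || 7*y >= -10)); else branch requires 11*val >= -18 || 11*val >= -10.
Before the if: ((val == -5 ==> 2*y > -8) ==> ((2*val != 3 ==> (7*y >= -18 || 7*y >= -10)) && ((!(2*val != 3)) ==> (7*y >= -18 || 7*y >= -10)))) && ((!(val == -5 ==> 2*y > -8)) ==> (11*val >= -18 || 11*val >= -10))
Answer: WP = ((val == -5 ==> 2*y > -8) ==> ((2*val != 3 ==> (7*y >= -18 || 7*y >= -10)) && ((!(2*val != 3)) ==> (7*y >= -18 || 7*y >= -10)))) && ((!(val == -5 ==> 2*y > -8)) ==> (11*val >= -18 || 11*val >= -10))


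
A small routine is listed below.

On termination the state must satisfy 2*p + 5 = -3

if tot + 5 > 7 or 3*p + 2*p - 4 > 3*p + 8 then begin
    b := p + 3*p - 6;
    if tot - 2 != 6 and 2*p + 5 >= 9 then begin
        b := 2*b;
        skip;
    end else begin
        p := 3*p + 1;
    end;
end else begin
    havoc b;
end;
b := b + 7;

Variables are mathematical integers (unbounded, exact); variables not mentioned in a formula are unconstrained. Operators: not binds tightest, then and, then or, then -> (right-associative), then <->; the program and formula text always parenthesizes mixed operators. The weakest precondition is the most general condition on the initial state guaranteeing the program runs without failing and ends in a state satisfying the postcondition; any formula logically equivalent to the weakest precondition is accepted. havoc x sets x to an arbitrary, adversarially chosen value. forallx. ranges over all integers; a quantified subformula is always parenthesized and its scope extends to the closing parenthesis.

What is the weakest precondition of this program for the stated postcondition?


Working backward. After the program, the postcondition 2*p + 5 = -3 must hold; in canonical form it is 2*p = -8.
Before b := b + 7: 2*p = -8
Then branch requires ((tot != 8 and 2*p >= 4) -> 2*p = -8) and ((not (tot != 8 and 2*p >= 4)) -> 6*p = -10); else branch requires 2*p = -8.
Before the if: ((tot > 2 or 2*p > 12) -> (((tot != 8 and 2*p >= 4) -> 2*p = -8) and ((not (tot != 8 and 2*p >= 4)) -> 6*p = -10))) and ((not (tot > 2 or 2*p > 12)) -> 2*p = -8)
Answer: WP = ((tot > 2 or 2*p > 12) -> (((tot != 8 and 2*p >= 4) -> 2*p = -8) and ((not (tot != 8 and 2*p >= 4)) -> 6*p = -10))) and ((not (tot > 2 or 2*p > 12)) -> 2*p = -8)


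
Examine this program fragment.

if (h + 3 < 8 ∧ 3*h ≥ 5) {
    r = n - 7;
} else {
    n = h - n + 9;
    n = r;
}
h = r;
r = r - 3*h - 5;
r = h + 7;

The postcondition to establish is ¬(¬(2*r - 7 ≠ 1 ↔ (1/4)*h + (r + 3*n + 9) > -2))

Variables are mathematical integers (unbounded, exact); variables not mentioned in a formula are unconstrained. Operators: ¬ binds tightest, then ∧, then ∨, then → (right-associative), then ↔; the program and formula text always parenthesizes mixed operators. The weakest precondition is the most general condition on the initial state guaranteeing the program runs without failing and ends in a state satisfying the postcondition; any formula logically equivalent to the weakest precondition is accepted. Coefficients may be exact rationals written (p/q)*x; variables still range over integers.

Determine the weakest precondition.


Working backward. After the program, the postcondition ¬(¬(2*r - 7 ≠ 1 ↔ (1/4)*h + (r + 3*n + 9) > -2)) must hold; in canonical form it is 2*r ≠ 8 ↔ (1/4)*h + 3*n + r > -11.
Before r := h + 7: 2*h ≠ -6 ↔ (5/4)*h + 3*n > -18
Before r := r - 3*h - 5: 2*h ≠ -6 ↔ (5/4)*h + 3*n > -18
Before h := r: 2*r ≠ -6 ↔ 3*n + (5/4)*r > -18
Then branch requires 2*n ≠ 8 ↔ (17/4)*n > -37/4; else branch requires 2*r ≠ -6 ↔ (17/4)*r > -18.
Before the if: ((h < 5 ∧ 3*h ≥ 5) → (2*n ≠ 8 ↔ (17/4)*n > -37/4)) ∧ ((¬(h < 5 ∧ 3*h ≥ 5)) → (2*r ≠ -6 ↔ (17/4)*r > -18))
Answer: WP = ((h < 5 ∧ 3*h ≥ 5) → (2*n ≠ 8 ↔ (17/4)*n > -37/4)) ∧ ((¬(h < 5 ∧ 3*h ≥ 5)) → (2*r ≠ -6 ↔ (17/4)*r > -18))


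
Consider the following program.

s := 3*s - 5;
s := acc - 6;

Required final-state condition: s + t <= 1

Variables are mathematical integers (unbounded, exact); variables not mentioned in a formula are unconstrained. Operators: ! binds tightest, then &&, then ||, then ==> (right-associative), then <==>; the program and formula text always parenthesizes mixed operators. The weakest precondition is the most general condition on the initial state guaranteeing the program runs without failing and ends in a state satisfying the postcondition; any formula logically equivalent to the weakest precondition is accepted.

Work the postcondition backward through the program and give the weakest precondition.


Working backward. After the program, s + t <= 1 must hold.
Before s := acc - 6: acc + t <= 7
Before s := 3*s - 5: acc + t <= 7
Answer: WP = acc + t <= 7


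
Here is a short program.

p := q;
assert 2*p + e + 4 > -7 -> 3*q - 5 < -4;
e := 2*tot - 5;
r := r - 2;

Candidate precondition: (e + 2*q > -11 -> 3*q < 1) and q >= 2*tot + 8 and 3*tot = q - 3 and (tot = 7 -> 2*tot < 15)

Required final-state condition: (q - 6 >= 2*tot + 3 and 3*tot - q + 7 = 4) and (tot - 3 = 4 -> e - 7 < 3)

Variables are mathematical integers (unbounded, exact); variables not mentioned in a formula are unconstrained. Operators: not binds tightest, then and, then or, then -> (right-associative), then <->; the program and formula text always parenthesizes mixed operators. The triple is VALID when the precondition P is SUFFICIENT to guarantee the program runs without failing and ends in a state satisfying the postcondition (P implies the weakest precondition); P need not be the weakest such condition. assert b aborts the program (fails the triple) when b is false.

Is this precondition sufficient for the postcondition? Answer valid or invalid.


Working backward. After the program, the postcondition (q - 6 >= 2*tot + 3 and 3*tot - q + 7 = 4) and (tot - 3 = 4 -> e - 7 < 3) must hold; in canonical form it is q >= 2*tot + 9 and 3*tot = q - 3 and (tot = 7 -> e < 10).
Before r := r - 2: q >= 2*tot + 9 and 3*tot = q - 3 and (tot = 7 -> e < 10)
Before e := 2*tot - 5: q >= 2*tot + 9 and 3*tot = q - 3 and (tot = 7 -> 2*tot < 15)
Before assert 2*p + e + 4 > -7 -> 3*q - 5 < -4: (e + 2*p > -11 -> 3*q < 1) and q >= 2*tot + 9 and 3*tot = q - 3 and (tot = 7 -> 2*tot < 15)
Before p := q: (e + 2*q > -11 -> 3*q < 1) and q >= 2*tot + 9 and 3*tot = q - 3 and (tot = 7 -> 2*tot < 15)
The weakest precondition is (e + 2*q > -11 -> 3*q < 1) and q >= 2*tot + 9 and 3*tot = q - 3 and (tot = 7 -> 2*tot < 15).
Check whether (e + 2*q > -11 -> 3*q < 1) and q >= 2*tot + 8 and 3*tot = q - 3 and (tot = 7 -> 2*tot < 15) implies it.
Countermodel: at the initial state e = -47, q = 18, tot = 5, the precondition holds but the weakest precondition fails.
Answer: invalid


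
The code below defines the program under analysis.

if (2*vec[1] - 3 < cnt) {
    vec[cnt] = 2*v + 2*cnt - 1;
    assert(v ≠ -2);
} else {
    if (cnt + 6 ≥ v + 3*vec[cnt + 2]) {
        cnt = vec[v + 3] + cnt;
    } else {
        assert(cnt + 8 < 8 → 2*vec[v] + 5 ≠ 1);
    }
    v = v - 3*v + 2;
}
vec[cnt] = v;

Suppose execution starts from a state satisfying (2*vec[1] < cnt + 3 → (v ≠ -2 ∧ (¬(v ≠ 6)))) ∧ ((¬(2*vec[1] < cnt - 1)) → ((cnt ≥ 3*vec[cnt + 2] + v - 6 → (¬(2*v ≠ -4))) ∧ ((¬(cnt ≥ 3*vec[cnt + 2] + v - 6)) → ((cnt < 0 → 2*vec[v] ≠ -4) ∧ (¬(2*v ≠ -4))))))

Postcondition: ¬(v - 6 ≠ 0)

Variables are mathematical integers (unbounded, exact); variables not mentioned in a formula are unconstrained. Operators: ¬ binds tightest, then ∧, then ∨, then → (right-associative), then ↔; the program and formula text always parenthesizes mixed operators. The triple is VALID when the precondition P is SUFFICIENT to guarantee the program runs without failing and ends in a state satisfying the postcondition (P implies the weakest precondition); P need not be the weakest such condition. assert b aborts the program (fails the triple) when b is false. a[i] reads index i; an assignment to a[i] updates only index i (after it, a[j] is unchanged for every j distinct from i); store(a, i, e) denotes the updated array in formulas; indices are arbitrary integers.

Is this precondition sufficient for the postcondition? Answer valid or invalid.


Working backward. After the program, the postcondition ¬(v - 6 ≠ 0) must hold; in canonical form it is ¬(v ≠ 6).
Before vec[cnt] := v: ¬(v ≠ 6)
Then branch requires v ≠ -2 ∧ (¬(v ≠ 6)); else branch requires (cnt ≥ 3*vec[cnt + 2] + v - 6 → (¬(2*v ≠ -4))) ∧ ((¬(cnt ≥ 3*vec[cnt + 2] + v - 6)) → ((cnt < 0 → 2*vec[v] ≠ -4) ∧ (¬(2*v ≠ -4)))).
Before the if: (2*vec[1] < cnt + 3 → (v ≠ -2 ∧ (¬(v ≠ 6)))) ∧ ((¬(2*vec[1] < cnt + 3)) → ((cnt ≥ 3*vec[cnt + 2] + v - 6 → (¬(2*v ≠ -4))) ∧ ((¬(cnt ≥ 3*vec[cnt + 2] + v - 6)) → ((cnt < 0 → 2*vec[v] ≠ -4) ∧ (¬(2*v ≠ -4))))))
The weakest precondition is (2*vec[1] < cnt + 3 → (v ≠ -2 ∧ (¬(v ≠ 6)))) ∧ ((¬(2*vec[1] < cnt + 3)) → ((cnt ≥ 3*vec[cnt + 2] + v - 6 → (¬(2*v ≠ -4))) ∧ ((¬(cnt ≥ 3*vec[cnt + 2] + v - 6)) → ((cnt < 0 → 2*vec[v] ≠ -4) ∧ (¬(2*v ≠ -4)))))).
Check whether (2*vec[1] < cnt + 3 → (v ≠ -2 ∧ (¬(v ≠ 6)))) ∧ ((¬(2*vec[1] < cnt - 1)) → ((cnt ≥ 3*vec[cnt + 2] + v - 6 → (¬(2*v ≠ -4))) ∧ ((¬(cnt ≥ 3*vec[cnt + 2] + v - 6)) → ((cnt < 0 → 2*vec[v] ≠ -4) ∧ (¬(2*v ≠ -4)))))) implies it.
Every state satisfying the precondition satisfies the weakest precondition: the implication holds.
Answer: valid


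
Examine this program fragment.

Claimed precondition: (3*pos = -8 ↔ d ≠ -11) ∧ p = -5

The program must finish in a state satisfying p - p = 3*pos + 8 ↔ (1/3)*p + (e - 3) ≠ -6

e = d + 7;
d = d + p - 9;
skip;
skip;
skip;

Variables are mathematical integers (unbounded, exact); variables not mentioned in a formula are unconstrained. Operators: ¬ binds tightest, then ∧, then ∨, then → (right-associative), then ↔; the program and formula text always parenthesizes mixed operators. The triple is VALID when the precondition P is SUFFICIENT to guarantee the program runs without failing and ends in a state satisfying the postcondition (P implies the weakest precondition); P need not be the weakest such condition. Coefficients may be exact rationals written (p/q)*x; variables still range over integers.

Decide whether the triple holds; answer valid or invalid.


Working backward. After the program, the postcondition p - p = 3*pos + 8 ↔ (1/3)*p + (e - 3) ≠ -6 must hold; in canonical form it is 3*pos = -8 ↔ e + (1/3)*p ≠ -3.
Before skip: 3*pos = -8 ↔ e + (1/3)*p ≠ -3
Before skip: 3*pos = -8 ↔ e + (1/3)*p ≠ -3
Before skip: 3*pos = -8 ↔ e + (1/3)*p ≠ -3
Before d := d + p - 9: 3*pos = -8 ↔ e + (1/3)*p ≠ -3
Before e := d + 7: 3*pos = -8 ↔ d + (1/3)*p ≠ -10
The weakest precondition is 3*pos = -8 ↔ d + (1/3)*p ≠ -10.
Check whether (3*pos = -8 ↔ d ≠ -11) ∧ p = -5 implies it.
Countermodel: at the initial state d = -11, p = -5, pos = 0, the precondition holds but the weakest precondition fails.
Answer: invalid


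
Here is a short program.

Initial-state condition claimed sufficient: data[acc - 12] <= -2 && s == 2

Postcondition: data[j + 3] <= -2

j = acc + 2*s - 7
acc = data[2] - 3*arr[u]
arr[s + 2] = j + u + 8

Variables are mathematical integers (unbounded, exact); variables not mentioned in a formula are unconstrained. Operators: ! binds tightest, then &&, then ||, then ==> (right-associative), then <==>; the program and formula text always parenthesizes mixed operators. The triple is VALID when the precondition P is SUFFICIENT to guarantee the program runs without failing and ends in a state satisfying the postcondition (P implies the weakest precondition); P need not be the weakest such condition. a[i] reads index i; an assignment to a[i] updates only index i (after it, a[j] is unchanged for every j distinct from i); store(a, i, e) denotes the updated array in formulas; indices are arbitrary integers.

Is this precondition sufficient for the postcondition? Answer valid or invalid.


Working backward. After the program, data[j + 3] <= -2 must hold.
Before arr[s + 2] := j + u + 8: data[j + 3] <= -2
Before acc := data[2] - 3*arr[u]: data[j + 3] <= -2
Before j := acc + 2*s - 7: data[acc + 2*s - 4] <= -2
The weakest precondition is data[acc + 2*s - 4] <= -2.
Check whether data[acc - 12] <= -2 && s == 2 implies it.
Countermodel: at the initial state acc = 0, data = {[-12] = -2, [0] = 17422, elsewhere -2}, s = 2, the precondition holds but the weakest precondition fails.
Answer: invalid


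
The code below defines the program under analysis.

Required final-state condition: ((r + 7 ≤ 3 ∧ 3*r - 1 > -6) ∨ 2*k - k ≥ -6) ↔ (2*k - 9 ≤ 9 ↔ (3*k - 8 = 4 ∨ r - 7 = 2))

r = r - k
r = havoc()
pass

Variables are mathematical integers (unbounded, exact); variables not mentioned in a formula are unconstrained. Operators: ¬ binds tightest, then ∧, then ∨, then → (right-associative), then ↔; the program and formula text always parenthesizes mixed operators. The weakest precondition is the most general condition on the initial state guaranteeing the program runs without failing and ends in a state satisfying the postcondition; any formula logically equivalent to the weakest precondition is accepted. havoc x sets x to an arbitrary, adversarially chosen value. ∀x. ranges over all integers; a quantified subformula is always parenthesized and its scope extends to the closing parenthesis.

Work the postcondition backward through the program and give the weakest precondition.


Working backward. After the program, the postcondition ((r + 7 ≤ 3 ∧ 3*r - 1 > -6) ∨ 2*k - k ≥ -6) ↔ (2*k - 9 ≤ 9 ↔ (3*k - 8 = 4 ∨ r - 7 = 2)) must hold; in canonical form it is ((r ≤ -4 ∧ 3*r > -5) ∨ k ≥ -6) ↔ (2*k ≤ 18 ↔ (3*k = 12 ∨ r = 9)).
Before skip: ((r ≤ -4 ∧ 3*r > -5) ∨ k ≥ -6) ↔ (2*k ≤ 18 ↔ (3*k = 12 ∨ r = 9))
Before havoc r: ∀r_1. (((r_1 ≤ -4 ∧ 3*r_1 > -5) ∨ k ≥ -6) ↔ (2*k ≤ 18 ↔ (3*k = 12 ∨ r_1 = 9)))
Before r := r - k: ∀r_1. (((r_1 ≤ -4 ∧ 3*r_1 > -5) ∨ k ≥ -6) ↔ (2*k ≤ 18 ↔ (3*k = 12 ∨ r_1 = 9)))
Answer: WP = ∀r_1. (((r_1 ≤ -4 ∧ 3*r_1 > -5) ∨ k ≥ -6) ↔ (2*k ≤ 18 ↔ (3*k = 12 ∨ r_1 = 9)))


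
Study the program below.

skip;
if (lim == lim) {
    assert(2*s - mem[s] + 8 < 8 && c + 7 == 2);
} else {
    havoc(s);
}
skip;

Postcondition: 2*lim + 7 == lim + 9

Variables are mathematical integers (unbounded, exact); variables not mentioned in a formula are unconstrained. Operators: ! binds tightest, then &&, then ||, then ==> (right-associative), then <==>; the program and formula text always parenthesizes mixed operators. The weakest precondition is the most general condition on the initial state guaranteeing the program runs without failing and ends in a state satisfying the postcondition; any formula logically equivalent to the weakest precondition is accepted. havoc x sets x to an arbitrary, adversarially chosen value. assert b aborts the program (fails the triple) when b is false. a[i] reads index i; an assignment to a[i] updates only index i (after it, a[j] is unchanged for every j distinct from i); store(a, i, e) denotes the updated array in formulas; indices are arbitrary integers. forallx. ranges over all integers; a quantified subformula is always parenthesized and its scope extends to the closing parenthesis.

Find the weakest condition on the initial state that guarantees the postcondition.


Working backward. After the program, the postcondition 2*lim + 7 == lim + 9 must hold; in canonical form it is lim == 2.
Before skip: lim == 2
Then branch requires 2*s < mem[s] && c == -5 && lim == 2; else branch requires lim == 2.
Before the if: 2*s < mem[s] && c == -5 && lim == 2
Before skip: 2*s < mem[s] && c == -5 && lim == 2
Answer: WP = 2*s < mem[s] && c == -5 && lim == 2


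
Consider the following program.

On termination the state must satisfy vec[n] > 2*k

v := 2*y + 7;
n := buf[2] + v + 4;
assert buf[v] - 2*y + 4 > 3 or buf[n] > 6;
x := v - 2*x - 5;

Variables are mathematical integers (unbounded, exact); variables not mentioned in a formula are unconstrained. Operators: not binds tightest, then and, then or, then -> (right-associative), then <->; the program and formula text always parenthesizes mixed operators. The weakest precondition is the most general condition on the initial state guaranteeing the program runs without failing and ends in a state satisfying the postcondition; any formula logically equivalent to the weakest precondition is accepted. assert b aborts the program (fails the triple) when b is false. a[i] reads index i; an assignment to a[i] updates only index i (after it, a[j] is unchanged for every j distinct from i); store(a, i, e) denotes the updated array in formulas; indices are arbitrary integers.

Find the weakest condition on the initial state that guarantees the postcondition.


Working backward. After the program, vec[n] > 2*k must hold.
Before x := v - 2*x - 5: vec[n] > 2*k
Before assert buf[v] - 2*y + 4 > 3 or buf[n] > 6: (buf[v] > 2*y - 1 or buf[n] > 6) and vec[n] > 2*k
Before n := buf[2] + v + 4: (buf[v] > 2*y - 1 or buf[buf[2] + v + 4] > 6) and vec[buf[2] + v + 4] > 2*k
Before v := 2*y + 7: (buf[2*y + 7] > 2*y - 1 or buf[buf[2] + 2*y + 11] > 6) and vec[buf[2] + 2*y + 11] > 2*k
Answer: WP = (buf[2*y + 7] > 2*y - 1 or buf[buf[2] + 2*y + 11] > 6) and vec[buf[2] + 2*y + 11] > 2*k


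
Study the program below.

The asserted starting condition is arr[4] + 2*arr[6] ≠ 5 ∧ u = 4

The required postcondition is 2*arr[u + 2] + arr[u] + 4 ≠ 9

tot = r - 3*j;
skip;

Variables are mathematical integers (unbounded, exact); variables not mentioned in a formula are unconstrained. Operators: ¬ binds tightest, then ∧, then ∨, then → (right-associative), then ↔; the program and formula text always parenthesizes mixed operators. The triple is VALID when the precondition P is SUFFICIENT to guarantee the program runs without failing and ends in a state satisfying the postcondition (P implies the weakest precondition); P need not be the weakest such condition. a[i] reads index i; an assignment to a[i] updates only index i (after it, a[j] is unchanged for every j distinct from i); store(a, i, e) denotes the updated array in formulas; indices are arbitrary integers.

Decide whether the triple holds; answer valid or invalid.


Working backward. After the program, the postcondition 2*arr[u + 2] + arr[u] + 4 ≠ 9 must hold; in canonical form it is 2*arr[u + 2] + arr[u] ≠ 5.
Before skip: 2*arr[u + 2] + arr[u] ≠ 5
Before tot := r - 3*j: 2*arr[u + 2] + arr[u] ≠ 5
The weakest precondition is 2*arr[u + 2] + arr[u] ≠ 5.
Check whether arr[4] + 2*arr[6] ≠ 5 ∧ u = 4 implies it.
Every state satisfying the precondition satisfies the weakest precondition: the implication holds.
Answer: valid


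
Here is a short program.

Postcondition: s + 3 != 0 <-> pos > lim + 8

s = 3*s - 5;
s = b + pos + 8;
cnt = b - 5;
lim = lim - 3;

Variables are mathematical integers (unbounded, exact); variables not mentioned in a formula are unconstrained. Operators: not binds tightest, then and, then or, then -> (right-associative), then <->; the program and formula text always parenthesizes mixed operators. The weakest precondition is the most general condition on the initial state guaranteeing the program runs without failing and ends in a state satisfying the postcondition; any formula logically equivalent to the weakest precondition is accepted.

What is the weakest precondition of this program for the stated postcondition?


Working backward. After the program, the postcondition s + 3 != 0 <-> pos > lim + 8 must hold; in canonical form it is s != -3 <-> pos > lim + 8.
Before lim := lim - 3: s != -3 <-> pos > lim + 5
Before cnt := b - 5: s != -3 <-> pos > lim + 5
Before s := b + pos + 8: b + pos != -11 <-> pos > lim + 5
Before s := 3*s - 5: b + pos != -11 <-> pos > lim + 5
Answer: WP = b + pos != -11 <-> pos > lim + 5


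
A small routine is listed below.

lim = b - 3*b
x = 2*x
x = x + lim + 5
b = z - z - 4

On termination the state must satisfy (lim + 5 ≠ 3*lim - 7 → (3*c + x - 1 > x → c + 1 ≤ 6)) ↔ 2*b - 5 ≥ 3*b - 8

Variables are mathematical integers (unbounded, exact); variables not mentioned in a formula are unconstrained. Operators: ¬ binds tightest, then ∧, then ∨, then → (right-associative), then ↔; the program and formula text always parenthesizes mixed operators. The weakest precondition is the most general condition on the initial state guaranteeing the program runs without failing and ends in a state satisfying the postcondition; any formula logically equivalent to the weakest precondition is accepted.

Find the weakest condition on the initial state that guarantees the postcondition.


Working backward. After the program, the postcondition (lim + 5 ≠ 3*lim - 7 → (3*c + x - 1 > x → c + 1 ≤ 6)) ↔ 2*b - 5 ≥ 3*b - 8 must hold; in canonical form it is (2*lim ≠ 12 → (3*c > 1 → c ≤ 5)) ↔ b ≤ 3.
Before b := z - z - 4: 2*lim ≠ 12 → (3*c > 1 → c ≤ 5)
Before x := x + lim + 5: 2*lim ≠ 12 → (3*c > 1 → c ≤ 5)
Before x := 2*x: 2*lim ≠ 12 → (3*c > 1 → c ≤ 5)
Before lim := b - 3*b: 4*b ≠ -12 → (3*c > 1 → c ≤ 5)
Answer: WP = 4*b ≠ -12 → (3*c > 1 → c ≤ 5)


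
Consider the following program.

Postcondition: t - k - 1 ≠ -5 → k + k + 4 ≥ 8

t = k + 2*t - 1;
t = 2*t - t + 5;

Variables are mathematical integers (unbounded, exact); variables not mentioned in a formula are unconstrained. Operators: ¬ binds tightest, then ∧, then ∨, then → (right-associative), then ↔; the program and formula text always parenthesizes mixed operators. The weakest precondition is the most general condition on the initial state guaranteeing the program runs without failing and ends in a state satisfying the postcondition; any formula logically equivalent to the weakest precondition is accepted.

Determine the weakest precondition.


Working backward. After the program, the postcondition t - k - 1 ≠ -5 → k + k + 4 ≥ 8 must hold; in canonical form it is t ≠ k - 4 → 2*k ≥ 4.
Before t := 2*t - t + 5: t ≠ k - 9 → 2*k ≥ 4
Before t := k + 2*t - 1: 2*t ≠ -8 → 2*k ≥ 4
Answer: WP = 2*t ≠ -8 → 2*k ≥ 4


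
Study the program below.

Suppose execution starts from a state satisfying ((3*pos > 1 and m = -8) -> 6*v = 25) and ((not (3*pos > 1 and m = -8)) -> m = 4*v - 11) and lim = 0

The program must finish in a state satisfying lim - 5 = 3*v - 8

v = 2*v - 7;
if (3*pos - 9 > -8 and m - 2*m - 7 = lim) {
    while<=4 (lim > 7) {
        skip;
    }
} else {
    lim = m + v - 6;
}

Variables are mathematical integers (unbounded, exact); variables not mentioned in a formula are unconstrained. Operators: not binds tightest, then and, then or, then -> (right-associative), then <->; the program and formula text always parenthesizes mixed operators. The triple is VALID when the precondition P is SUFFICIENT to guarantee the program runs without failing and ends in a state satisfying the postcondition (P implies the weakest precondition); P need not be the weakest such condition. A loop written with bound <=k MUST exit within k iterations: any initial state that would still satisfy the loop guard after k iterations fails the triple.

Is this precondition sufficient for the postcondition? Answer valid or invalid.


Working backward. After the program, the postcondition lim - 5 = 3*v - 8 must hold; in canonical form it is lim = 3*v - 3.
Then branch requires (lim > 7 -> ((lim > 7 -> ((lim > 7 -> ((lim > 7 -> ((not (lim > 7)) and lim = 3*v - 3)) and ((not (lim > 7)) -> lim = 3*v - 3))) and ((not (lim > 7)) -> lim = 3*v - 3))) and ((not (lim > 7)) -> lim = 3*v - 3))) and ((not (lim > 7)) -> lim = 3*v - 3); else branch requires m = 2*v + 3.
Before the if: ((3*pos > 1 and lim + m = -7) -> ((lim > 7 -> ((lim > 7 -> ((lim > 7 -> ((lim > 7 -> ((not (lim > 7)) and lim = 3*v - 3)) and ((not (lim > 7)) -> lim = 3*v - 3))) and ((not (lim > 7)) -> lim = 3*v - 3))) and ((not (lim > 7)) -> lim = 3*v - 3))) and ((not (lim > 7)) -> lim = 3*v - 3))) and ((not (3*pos > 1 and lim + m = -7)) -> m = 2*v + 3)
Before v := 2*v - 7: ((3*pos > 1 and lim + m = -7) -> ((lim > 7 -> ((lim > 7 -> ((lim > 7 -> ((lim > 7 -> ((not (lim > 7)) and lim = 6*v - 24)) and ((not (lim > 7)) -> lim = 6*v - 24))) and ((not (lim > 7)) -> lim = 6*v - 24))) and ((not (lim > 7)) -> lim = 6*v - 24))) and ((not (lim > 7)) -> lim = 6*v - 24))) and ((not (3*pos > 1 and lim + m = -7)) -> m = 4*v - 11)
The weakest precondition is ((3*pos > 1 and lim + m = -7) -> ((lim > 7 -> ((lim > 7 -> ((lim > 7 -> ((lim > 7 -> ((not (lim > 7)) and lim = 6*v - 24)) and ((not (lim > 7)) -> lim = 6*v - 24))) and ((not (lim > 7)) -> lim = 6*v - 24))) and ((not (lim > 7)) -> lim = 6*v - 24))) and ((not (lim > 7)) -> lim = 6*v - 24))) and ((not (3*pos > 1 and lim + m = -7)) -> m = 4*v - 11).
Check whether ((3*pos > 1 and m = -8) -> 6*v = 25) and ((not (3*pos > 1 and m = -8)) -> m = 4*v - 11) and lim = 0 implies it.
Countermodel: at the initial state lim = 0, m = -7, pos = 1, v = 1, the precondition holds but the weakest precondition fails.
Answer: invalid


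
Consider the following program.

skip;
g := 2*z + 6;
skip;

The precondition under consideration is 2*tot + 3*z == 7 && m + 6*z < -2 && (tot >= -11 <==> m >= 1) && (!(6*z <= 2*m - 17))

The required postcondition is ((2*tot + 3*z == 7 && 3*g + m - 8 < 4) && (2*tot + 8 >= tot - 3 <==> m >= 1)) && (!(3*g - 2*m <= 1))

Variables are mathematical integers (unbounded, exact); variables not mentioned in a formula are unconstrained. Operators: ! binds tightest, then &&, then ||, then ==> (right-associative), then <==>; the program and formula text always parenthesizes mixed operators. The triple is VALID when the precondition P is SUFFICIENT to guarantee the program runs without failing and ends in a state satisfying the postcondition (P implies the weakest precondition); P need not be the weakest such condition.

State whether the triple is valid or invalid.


Working backward. After the program, the postcondition ((2*tot + 3*z == 7 && 3*g + m - 8 < 4) && (2*tot + 8 >= tot - 3 <==> m >= 1)) && (!(3*g - 2*m <= 1)) must hold; in canonical form it is 2*tot + 3*z == 7 && 3*g + m < 12 && (tot >= -11 <==> m >= 1) && (!(3*g <= 2*m + 1)).
Before skip: 2*tot + 3*z == 7 && 3*g + m < 12 && (tot >= -11 <==> m >= 1) && (!(3*g <= 2*m + 1))
Before g := 2*z + 6: 2*tot + 3*z == 7 && m + 6*z < -6 && (tot >= -11 <==> m >= 1) && (!(6*z <= 2*m - 17))
Before skip: 2*tot + 3*z == 7 && m + 6*z < -6 && (tot >= -11 <==> m >= 1) && (!(6*z <= 2*m - 17))
The weakest precondition is 2*tot + 3*z == 7 && m + 6*z < -6 && (tot >= -11 <==> m >= 1) && (!(6*z <= 2*m - 17)).
Check whether 2*tot + 3*z == 7 && m + 6*z < -2 && (tot >= -11 <==> m >= 1) && (!(6*z <= 2*m - 17)) implies it.
Countermodel: at the initial state m = -69, tot = -13, z = 11, the precondition holds but the weakest precondition fails.
Answer: invalid


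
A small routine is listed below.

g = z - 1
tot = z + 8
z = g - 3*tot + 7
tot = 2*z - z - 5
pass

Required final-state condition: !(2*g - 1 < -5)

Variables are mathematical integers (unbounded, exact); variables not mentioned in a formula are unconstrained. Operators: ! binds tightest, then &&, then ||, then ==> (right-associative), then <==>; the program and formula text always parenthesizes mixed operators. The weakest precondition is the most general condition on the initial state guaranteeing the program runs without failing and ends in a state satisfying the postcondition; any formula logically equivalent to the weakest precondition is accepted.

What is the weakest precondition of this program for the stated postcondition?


Working backward. After the program, the postcondition !(2*g - 1 < -5) must hold; in canonical form it is !(2*g < -4).
Before skip: !(2*g < -4)
Before tot := 2*z - z - 5: !(2*g < -4)
Before z := g - 3*tot + 7: !(2*g < -4)
Before tot := z + 8: !(2*g < -4)
Before g := z - 1: !(2*z < -2)
Answer: WP = !(2*z < -2)


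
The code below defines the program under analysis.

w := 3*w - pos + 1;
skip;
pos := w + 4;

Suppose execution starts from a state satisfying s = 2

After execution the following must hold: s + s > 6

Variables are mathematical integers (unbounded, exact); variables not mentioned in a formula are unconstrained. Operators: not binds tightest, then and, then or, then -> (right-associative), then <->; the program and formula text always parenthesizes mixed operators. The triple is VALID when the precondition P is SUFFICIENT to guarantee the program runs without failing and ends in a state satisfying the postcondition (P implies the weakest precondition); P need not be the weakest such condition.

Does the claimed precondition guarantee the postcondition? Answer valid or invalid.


Working backward. After the program, the postcondition s + s > 6 must hold; in canonical form it is 2*s > 6.
Before pos := w + 4: 2*s > 6
Before skip: 2*s > 6
Before w := 3*w - pos + 1: 2*s > 6
The weakest precondition is 2*s > 6.
Check whether s = 2 implies it.
Countermodel: at the initial state s = 2, the precondition holds but the weakest precondition fails.
Answer: invalid
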